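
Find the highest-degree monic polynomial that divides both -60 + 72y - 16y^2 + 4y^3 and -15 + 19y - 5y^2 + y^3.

By polynomial division,
  4y^3 - 16y^2 + 72y - 60 = (4)(y^3 - 5y^2 + 19y - 15) + (4y^2 - 4y)
  y^3 - 5y^2 + 19y - 15 = ((1/4)y - 1)(4y^2 - 4y) + (15y - 15)
  4y^2 - 4y = ((4/15)y)(15y - 15) + (0)
Last nonzero remainder: 15y - 15. Dividing through by 15 gives the monic gcd y - 1.

-1 + y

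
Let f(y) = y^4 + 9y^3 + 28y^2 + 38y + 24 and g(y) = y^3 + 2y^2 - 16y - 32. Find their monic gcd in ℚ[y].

y + 4

Repeated division with remainder:
  y^4 + 9y^3 + 28y^2 + 38y + 24 = (y + 7)(y^3 + 2y^2 - 16y - 32) + (30y^2 + 182y + 248)
  y^3 + 2y^2 - 16y - 32 = ((1/30)y - 61/450)(30y^2 + 182y + 248) + ((91/225)y + 364/225)
  30y^2 + 182y + 248 = ((6750/91)y + 13950/91)((91/225)y + 364/225) + (0)
Last nonzero remainder: (91/225)y + 364/225. Dividing through by 91/225 gives the monic gcd y + 4.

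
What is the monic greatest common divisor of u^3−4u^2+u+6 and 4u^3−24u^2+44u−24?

u^2−5u+6

By polynomial division,
  u^3−4u^2+u+6 = (1/4)(4u^3−24u^2+44u−24) + (2u^2−10u+12)
  4u^3−24u^2+44u−24 = (2u−2)(2u^2−10u+12) + (0)
Last nonzero remainder: 2u^2−10u+12. Dividing through by 2 gives the monic gcd u^2−5u+6.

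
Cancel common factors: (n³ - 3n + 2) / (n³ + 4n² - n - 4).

(n² + n - 2)/(n² + 5n + 4)

Euclidean algorithm in ℚ[n]:
  n³ - 3n + 2 = (n³ + 4n² - n - 4) + (-4n² - 2n + 6)
  n³ + 4n² - n - 4 = (-(1/4)n - 7/8)(-4n² - 2n + 6) + (-(5/4)n + 5/4)
  -4n² - 2n + 6 = ((16/5)n + 24/5)(-(5/4)n + 5/4) + (0)
Last nonzero remainder: -(5/4)n + 5/4. Dividing through by -5/4 gives the monic gcd n - 1.
Cancel n - 1 from numerator and denominator to get the reduced form.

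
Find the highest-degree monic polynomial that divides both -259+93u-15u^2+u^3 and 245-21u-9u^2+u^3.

-7+u

By polynomial division,
  u^3-15u^2+93u-259 = (u^3-9u^2-21u+245) + (-6u^2+114u-504)
  u^3-9u^2-21u+245 = (-(1/6)u-5/3)(-6u^2+114u-504) + (85u-595)
  -6u^2+114u-504 = (-(6/85)u+72/85)(85u-595) + (0)
Last nonzero remainder: 85u-595. Dividing through by 85 gives the monic gcd u-7.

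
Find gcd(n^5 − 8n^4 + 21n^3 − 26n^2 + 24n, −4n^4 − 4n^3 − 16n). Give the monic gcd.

n^3 − n^2 + 2n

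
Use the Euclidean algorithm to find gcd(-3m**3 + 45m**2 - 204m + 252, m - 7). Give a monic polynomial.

m - 7

By polynomial division,
  -3m**3 + 45m**2 - 204m + 252 = (-3m**2 + 24m - 36)(m - 7) + (0)
The last nonzero remainder m - 7 is already monic.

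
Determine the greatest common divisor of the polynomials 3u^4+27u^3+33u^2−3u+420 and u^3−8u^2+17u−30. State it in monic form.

By polynomial division,
  3u^4+27u^3+33u^2−3u+420 = (3u+51)(u^3−8u^2+17u−30) + (390u^2−780u+1950)
  u^3−8u^2+17u−30 = ((1/390)u−1/65)(390u^2−780u+1950) + (0)
Last nonzero remainder: 390u^2−780u+1950. Dividing through by 390 gives the monic gcd u^2−2u+5.

u^2−2u+5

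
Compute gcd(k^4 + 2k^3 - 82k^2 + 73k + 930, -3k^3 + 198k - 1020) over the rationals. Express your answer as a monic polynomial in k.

k + 10

Euclidean algorithm in ℚ[k]:
  k^4 + 2k^3 - 82k^2 + 73k + 930 = (-(1/3)k - 2/3)(-3k^3 + 198k - 1020) + (-16k^2 - 135k + 250)
  -3k^3 + 198k - 1020 = ((3/16)k - 405/256)(-16k^2 - 135k + 250) + (-(15987/256)k - 79935/128)
  -16k^2 - 135k + 250 = ((4096/15987)k - 6400/15987)(-(15987/256)k - 79935/128) + (0)
Last nonzero remainder: -(15987/256)k - 79935/128. Dividing through by -15987/256 gives the monic gcd k + 10.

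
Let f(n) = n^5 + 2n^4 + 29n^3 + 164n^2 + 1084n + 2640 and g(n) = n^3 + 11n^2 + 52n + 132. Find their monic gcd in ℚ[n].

n^2 + 5n + 22

Apply the Euclidean algorithm:
  n^5 + 2n^4 + 29n^3 + 164n^2 + 1084n + 2640 = (n^2 − 9n + 76)(n^3 + 11n^2 + 52n + 132) + (−336n^2 − 1680n − 7392)
  n^3 + 11n^2 + 52n + 132 = (−(1/336)n − 1/56)(−336n^2 − 1680n − 7392) + (0)
Last nonzero remainder: −336n^2 − 1680n − 7392. Dividing through by −336 gives the monic gcd n^2 + 5n + 22.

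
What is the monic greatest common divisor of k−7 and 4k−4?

Euclidean algorithm in ℚ[k]:
  k−7 = (1/4)(4k−4) + (−6)
  4k−4 = (−(2/3)k+2/3)(−6) + (0)
The last nonzero remainder is the constant −6, so the polynomials are coprime and gcd = 1.

1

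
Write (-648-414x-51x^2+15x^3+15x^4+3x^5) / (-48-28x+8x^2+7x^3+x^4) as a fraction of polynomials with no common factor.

(-81+9x-3x^2+3x^3)/(-6+x+x^2)

Repeated division with remainder:
  3x^5+15x^4+15x^3-51x^2-414x-648 = (3x-6)(x^4+7x^3+8x^2-28x-48) + (33x^3+81x^2-438x-936)
  x^4+7x^3+8x^2-28x-48 = ((1/33)x+50/363)(33x^3+81x^2-438x-936) + ((1224/121)x^2+(7344/121)x+9792/121)
  33x^3+81x^2-438x-936 = ((1331/408)x-1573/136)((1224/121)x^2+(7344/121)x+9792/121) + (0)
Last nonzero remainder: (1224/121)x^2+(7344/121)x+9792/121. Dividing through by 1224/121 gives the monic gcd x^2+6x+8.
Cancel x^2+6x+8 from numerator and denominator to get the reduced form.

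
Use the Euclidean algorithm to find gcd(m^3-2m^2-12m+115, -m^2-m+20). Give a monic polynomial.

Repeated division with remainder:
  m^3-2m^2-12m+115 = (-m+3)(-m^2-m+20) + (11m+55)
  -m^2-m+20 = (-(1/11)m+4/11)(11m+55) + (0)
Last nonzero remainder: 11m+55. Dividing through by 11 gives the monic gcd m+5.

m+5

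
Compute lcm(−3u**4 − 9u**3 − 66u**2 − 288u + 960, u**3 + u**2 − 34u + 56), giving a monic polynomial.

Repeated division with remainder:
  −3u**4 − 9u**3 − 66u**2 − 288u + 960 = (−3u − 6)(u**3 + u**2 − 34u + 56) + (−162u**2 − 324u + 1296)
  u**3 + u**2 − 34u + 56 = (−(1/162)u + 1/162)(−162u**2 − 324u + 1296) + (−24u + 48)
  −162u**2 − 324u + 1296 = ((27/4)u + 27)(−24u + 48) + (0)
Last nonzero remainder: −24u + 48. Dividing through by −24 gives the monic gcd u − 2.
Then lcm(f, g) = f·g / gcd(f, g); expanding and making the result monic gives the answer.

u**6 + 6u**5 + 3u**4 + 78u**3 − 648u**2 − 3648u + 8960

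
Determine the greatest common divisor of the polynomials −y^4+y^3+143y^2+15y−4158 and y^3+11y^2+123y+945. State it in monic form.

y+9

Euclidean algorithm in ℚ[y]:
  −y^4+y^3+143y^2+15y−4158 = (−y+12)(y^3+11y^2+123y+945) + (134y^2−516y−15498)
  y^3+11y^2+123y+945 = ((1/134)y+995/8978)(134y^2−516y−15498) + ((1328040/4489)y+11952360/4489)
  134y^2−516y−15498 = ((300763/664020)y−184049/31620)((1328040/4489)y+11952360/4489) + (0)
Last nonzero remainder: (1328040/4489)y+11952360/4489. Dividing through by 1328040/4489 gives the monic gcd y+9.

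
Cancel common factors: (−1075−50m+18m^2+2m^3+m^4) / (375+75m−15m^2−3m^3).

(−43−2m−m^2)/(15+3m)

Euclidean algorithm in ℚ[m]:
  m^4+2m^3+18m^2−50m−1075 = (−(1/3)m+1)(−3m^3−15m^2+75m+375) + (58m^2−1450)
  −3m^3−15m^2+75m+375 = (−(3/58)m−15/58)(58m^2−1450) + (0)
Last nonzero remainder: 58m^2−1450. Dividing through by 58 gives the monic gcd m^2−25.
Cancel m^2−25 from numerator and denominator to get the reduced form.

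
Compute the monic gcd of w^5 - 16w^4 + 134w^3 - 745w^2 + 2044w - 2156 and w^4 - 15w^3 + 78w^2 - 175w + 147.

w^3 - 12w^2 + 42w - 49

Repeated division with remainder:
  w^5 - 16w^4 + 134w^3 - 745w^2 + 2044w - 2156 = (w - 1)(w^4 - 15w^3 + 78w^2 - 175w + 147) + (41w^3 - 492w^2 + 1722w - 2009)
  w^4 - 15w^3 + 78w^2 - 175w + 147 = ((1/41)w - 3/41)(41w^3 - 492w^2 + 1722w - 2009) + (0)
Last nonzero remainder: 41w^3 - 492w^2 + 1722w - 2009. Dividing through by 41 gives the monic gcd w^3 - 12w^2 + 42w - 49.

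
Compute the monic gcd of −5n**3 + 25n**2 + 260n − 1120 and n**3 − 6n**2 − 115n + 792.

Repeated division with remainder:
  −5n**3 + 25n**2 + 260n − 1120 = (−5)(n**3 − 6n**2 − 115n + 792) + (−5n**2 − 315n + 2840)
  n**3 − 6n**2 − 115n + 792 = (−(1/5)n + 69/5)(−5n**2 − 315n + 2840) + (4800n − 38400)
  −5n**2 − 315n + 2840 = (−(1/960)n − 71/960)(4800n − 38400) + (0)
Last nonzero remainder: 4800n − 38400. Dividing through by 4800 gives the monic gcd n − 8.

n − 8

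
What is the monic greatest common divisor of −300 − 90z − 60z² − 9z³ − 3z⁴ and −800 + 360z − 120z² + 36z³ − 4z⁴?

10 + z²

Repeated division with remainder:
  −3z⁴ − 9z³ − 60z² − 90z − 300 = (3/4)(−4z⁴ + 36z³ − 120z² + 360z − 800) + (−36z³ + 30z² − 360z + 300)
  −4z⁴ + 36z³ − 120z² + 360z − 800 = ((1/9)z − 49/54)(−36z³ + 30z² − 360z + 300) + (−(475/9)z² − 4750/9)
  −36z³ + 30z² − 360z + 300 = ((324/475)z − 54/95)(−(475/9)z² − 4750/9) + (0)
Last nonzero remainder: −(475/9)z² − 4750/9. Dividing through by −475/9 gives the monic gcd z² + 10.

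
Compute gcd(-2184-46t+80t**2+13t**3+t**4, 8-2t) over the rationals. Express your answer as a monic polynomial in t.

By polynomial division,
  t**4+13t**3+80t**2-46t-2184 = (-(1/2)t**3-(17/2)t**2-74t-273)(-2t+8) + (0)
Last nonzero remainder: -2t+8. Dividing through by -2 gives the monic gcd t-4.

-4+t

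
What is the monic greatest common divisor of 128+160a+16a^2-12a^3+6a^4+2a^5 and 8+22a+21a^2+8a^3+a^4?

By polynomial division,
  2a^5+6a^4-12a^3+16a^2+160a+128 = (2a-10)(a^4+8a^3+21a^2+22a+8) + (26a^3+182a^2+364a+208)
  a^4+8a^3+21a^2+22a+8 = ((1/26)a+1/26)(26a^3+182a^2+364a+208) + (0)
Last nonzero remainder: 26a^3+182a^2+364a+208. Dividing through by 26 gives the monic gcd a^3+7a^2+14a+8.

8+14a+7a^2+a^3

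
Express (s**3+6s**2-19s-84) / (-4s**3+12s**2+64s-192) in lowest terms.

(-s**2-10s-21)/(4s**2+4s-48)

Apply the Euclidean algorithm:
  s**3+6s**2-19s-84 = (-1/4)(-4s**3+12s**2+64s-192) + (9s**2-3s-132)
  -4s**3+12s**2+64s-192 = (-(4/9)s+32/27)(9s**2-3s-132) + ((80/9)s-320/9)
  9s**2-3s-132 = ((81/80)s+297/80)((80/9)s-320/9) + (0)
Last nonzero remainder: (80/9)s-320/9. Dividing through by 80/9 gives the monic gcd s-4.
Cancel s-4 from numerator and denominator to get the reduced form.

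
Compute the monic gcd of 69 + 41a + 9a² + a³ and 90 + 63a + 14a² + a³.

3 + a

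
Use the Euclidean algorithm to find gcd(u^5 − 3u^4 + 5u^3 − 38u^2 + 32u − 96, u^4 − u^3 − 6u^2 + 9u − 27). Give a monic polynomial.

u^2 − u + 3

Apply the Euclidean algorithm:
  u^5 − 3u^4 + 5u^3 − 38u^2 + 32u − 96 = (u − 2)(u^4 − u^3 − 6u^2 + 9u − 27) + (9u^3 − 59u^2 + 77u − 150)
  u^4 − u^3 − 6u^2 + 9u − 27 = ((1/9)u + 50/81)(9u^3 − 59u^2 + 77u − 150) + ((1771/81)u^2 − (1771/81)u + 1771/27)
  9u^3 − 59u^2 + 77u − 150 = ((729/1771)u − 4050/1771)((1771/81)u^2 − (1771/81)u + 1771/27) + (0)
Last nonzero remainder: (1771/81)u^2 − (1771/81)u + 1771/27. Dividing through by 1771/81 gives the monic gcd u^2 − u + 3.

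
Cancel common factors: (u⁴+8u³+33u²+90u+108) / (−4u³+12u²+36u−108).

Repeated division with remainder:
  u⁴+8u³+33u²+90u+108 = (−(1/4)u−11/4)(−4u³+12u²+36u−108) + (75u²+162u−189)
  −4u³+12u²+36u−108 = (−(4/75)u+172/625)(75u²+162u−189) + (−(11664/625)u−34992/625)
  75u²+162u−189 = (−(15625/3888)u+4375/1296)(−(11664/625)u−34992/625) + (0)
Last nonzero remainder: −(11664/625)u−34992/625. Dividing through by −11664/625 gives the monic gcd u+3.
Cancel u+3 from numerator and denominator to get the reduced form.

(−u³−5u²−18u−36)/(4u²−24u+36)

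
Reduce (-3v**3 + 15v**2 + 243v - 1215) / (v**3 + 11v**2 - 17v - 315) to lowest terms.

(-3v + 27)/(v + 7)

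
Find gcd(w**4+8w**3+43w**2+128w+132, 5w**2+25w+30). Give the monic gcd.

Repeated division with remainder:
  w**4+8w**3+43w**2+128w+132 = ((1/5)w**2+(3/5)w+22/5)(5w**2+25w+30) + (0)
Last nonzero remainder: 5w**2+25w+30. Dividing through by 5 gives the monic gcd w**2+5w+6.

w**2+5w+6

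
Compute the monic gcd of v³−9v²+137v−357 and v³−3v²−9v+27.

Apply the Euclidean algorithm:
  v³−9v²+137v−357 = (v³−3v²−9v+27) + (−6v²+146v−384)
  v³−3v²−9v+27 = (−(1/6)v−32/9)(−6v²+146v−384) + ((4015/9)v−4015/3)
  −6v²+146v−384 = (−(54/4015)v+1152/4015)((4015/9)v−4015/3) + (0)
Last nonzero remainder: (4015/9)v−4015/3. Dividing through by 4015/9 gives the monic gcd v−3.

v−3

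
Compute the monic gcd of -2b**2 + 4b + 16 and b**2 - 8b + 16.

b - 4

By polynomial division,
  -2b**2 + 4b + 16 = (-2)(b**2 - 8b + 16) + (-12b + 48)
  b**2 - 8b + 16 = (-(1/12)b + 1/3)(-12b + 48) + (0)
Last nonzero remainder: -12b + 48. Dividing through by -12 gives the monic gcd b - 4.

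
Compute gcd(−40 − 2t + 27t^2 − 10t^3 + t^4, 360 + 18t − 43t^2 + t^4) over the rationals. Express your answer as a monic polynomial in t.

Apply the Euclidean algorithm:
  t^4 − 10t^3 + 27t^2 − 2t − 40 = (t^4 − 43t^2 + 18t + 360) + (−10t^3 + 70t^2 − 20t − 400)
  t^4 − 43t^2 + 18t + 360 = (−(1/10)t − 7/10)(−10t^3 + 70t^2 − 20t − 400) + (4t^2 − 36t + 80)
  −10t^3 + 70t^2 − 20t − 400 = (−(5/2)t − 5)(4t^2 − 36t + 80) + (0)
Last nonzero remainder: 4t^2 − 36t + 80. Dividing through by 4 gives the monic gcd t^2 − 9t + 20.

20 − 9t + t^2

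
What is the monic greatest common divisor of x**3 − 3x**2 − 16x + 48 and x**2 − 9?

By polynomial division,
  x**3 − 3x**2 − 16x + 48 = (x − 3)(x**2 − 9) + (−7x + 21)
  x**2 − 9 = (−(1/7)x − 3/7)(−7x + 21) + (0)
Last nonzero remainder: −7x + 21. Dividing through by −7 gives the monic gcd x − 3.

x − 3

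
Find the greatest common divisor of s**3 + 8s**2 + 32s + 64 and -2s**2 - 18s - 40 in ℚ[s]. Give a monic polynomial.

s + 4

Euclidean algorithm in ℚ[s]:
  s**3 + 8s**2 + 32s + 64 = (-(1/2)s + 1/2)(-2s**2 - 18s - 40) + (21s + 84)
  -2s**2 - 18s - 40 = (-(2/21)s - 10/21)(21s + 84) + (0)
Last nonzero remainder: 21s + 84. Dividing through by 21 gives the monic gcd s + 4.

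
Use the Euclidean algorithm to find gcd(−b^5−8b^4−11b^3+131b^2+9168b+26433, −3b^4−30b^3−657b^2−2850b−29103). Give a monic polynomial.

b^2+3b+89

Repeated division with remainder:
  −b^5−8b^4−11b^3+131b^2+9168b+26433 = ((1/3)b−2/3)(−3b^4−30b^3−657b^2−2850b−29103) + (188b^3+643b^2+16969b+7031)
  −3b^4−30b^3−657b^2−2850b−29103 = (−(3/188)b−3711/35344)(188b^3+643b^2+16969b+7031) + (−(11264319/35344)b^2−(33792957/35344)b−1002524391/35344)
  188b^3+643b^2+16969b+7031 = (−(6644672/11264319)b−2792176/11264319)(−(11264319/35344)b^2−(33792957/35344)b−1002524391/35344) + (0)
Last nonzero remainder: −(11264319/35344)b^2−(33792957/35344)b−1002524391/35344. Dividing through by −11264319/35344 gives the monic gcd b^2+3b+89.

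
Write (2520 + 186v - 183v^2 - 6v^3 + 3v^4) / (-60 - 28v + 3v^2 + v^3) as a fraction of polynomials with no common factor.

Repeated division with remainder:
  3v^4 - 6v^3 - 183v^2 + 186v + 2520 = (3v - 15)(v^3 + 3v^2 - 28v - 60) + (-54v^2 - 54v + 1620)
  v^3 + 3v^2 - 28v - 60 = (-(1/54)v - 1/27)(-54v^2 - 54v + 1620) + (0)
Last nonzero remainder: -54v^2 - 54v + 1620. Dividing through by -54 gives the monic gcd v^2 + v - 30.
Cancel v^2 + v - 30 from numerator and denominator to get the reduced form.

(-84 - 9v + 3v^2)/(2 + v)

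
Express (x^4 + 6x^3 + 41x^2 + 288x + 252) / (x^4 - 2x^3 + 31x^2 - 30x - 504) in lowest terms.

By polynomial division,
  x^4 + 6x^3 + 41x^2 + 288x + 252 = (x^4 - 2x^3 + 31x^2 - 30x - 504) + (8x^3 + 10x^2 + 318x + 756)
  x^4 - 2x^3 + 31x^2 - 30x - 504 = ((1/8)x - 13/32)(8x^3 + 10x^2 + 318x + 756) + (-(75/16)x^2 + (75/16)x - 1575/8)
  8x^3 + 10x^2 + 318x + 756 = (-(128/75)x - 96/25)(-(75/16)x^2 + (75/16)x - 1575/8) + (0)
Last nonzero remainder: -(75/16)x^2 + (75/16)x - 1575/8. Dividing through by -75/16 gives the monic gcd x^2 - x + 42.
Cancel x^2 - x + 42 from numerator and denominator to get the reduced form.

(x^2 + 7x + 6)/(x^2 - x - 12)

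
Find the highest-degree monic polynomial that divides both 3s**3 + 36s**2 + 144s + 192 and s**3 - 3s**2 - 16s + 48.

s + 4

Euclidean algorithm in ℚ[s]:
  3s**3 + 36s**2 + 144s + 192 = (3)(s**3 - 3s**2 - 16s + 48) + (45s**2 + 192s + 48)
  s**3 - 3s**2 - 16s + 48 = ((1/45)s - 109/675)(45s**2 + 192s + 48) + ((3136/225)s + 12544/225)
  45s**2 + 192s + 48 = ((10125/3136)s + 675/784)((3136/225)s + 12544/225) + (0)
Last nonzero remainder: (3136/225)s + 12544/225. Dividing through by 3136/225 gives the monic gcd s + 4.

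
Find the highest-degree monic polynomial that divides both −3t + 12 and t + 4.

1

Repeated division with remainder:
  −3t + 12 = (−3)(t + 4) + (24)
  t + 4 = ((1/24)t + 1/6)(24) + (0)
The last nonzero remainder is the constant 24, so the polynomials are coprime and gcd = 1.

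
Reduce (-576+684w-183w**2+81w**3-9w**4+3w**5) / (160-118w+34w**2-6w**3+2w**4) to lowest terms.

(-36+45w-12w**2+3w**3)/(10-8w+2w**2)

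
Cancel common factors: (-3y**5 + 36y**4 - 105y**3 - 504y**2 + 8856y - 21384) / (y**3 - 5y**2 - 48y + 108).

Repeated division with remainder:
  -3y**5 + 36y**4 - 105y**3 - 504y**2 + 8856y - 21384 = (-3y**2 + 21y - 144)(y**3 - 5y**2 - 48y + 108) + (108y**2 - 324y - 5832)
  y**3 - 5y**2 - 48y + 108 = ((1/108)y - 1/54)(108y**2 - 324y - 5832) + (0)
Last nonzero remainder: 108y**2 - 324y - 5832. Dividing through by 108 gives the monic gcd y**2 - 3y - 54.
Cancel y**2 - 3y - 54 from numerator and denominator to get the reduced form.

(-3y**3 + 27y**2 - 186y + 396)/(y - 2)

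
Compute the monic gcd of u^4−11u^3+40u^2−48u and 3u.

Repeated division with remainder:
  u^4−11u^3+40u^2−48u = ((1/3)u^3−(11/3)u^2+(40/3)u−16)(3u) + (0)
Last nonzero remainder: 3u. Dividing through by 3 gives the monic gcd u.

u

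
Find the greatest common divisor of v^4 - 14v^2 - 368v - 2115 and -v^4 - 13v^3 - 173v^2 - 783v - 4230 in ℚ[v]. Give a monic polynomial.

v^2 + 4v + 47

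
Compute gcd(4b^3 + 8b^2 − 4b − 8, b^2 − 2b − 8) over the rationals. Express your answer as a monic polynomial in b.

b + 2

By polynomial division,
  4b^3 + 8b^2 − 4b − 8 = (4b + 16)(b^2 − 2b − 8) + (60b + 120)
  b^2 − 2b − 8 = ((1/60)b − 1/15)(60b + 120) + (0)
Last nonzero remainder: 60b + 120. Dividing through by 60 gives the monic gcd b + 2.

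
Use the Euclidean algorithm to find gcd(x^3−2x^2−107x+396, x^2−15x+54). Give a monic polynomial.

x−9

Euclidean algorithm in ℚ[x]:
  x^3−2x^2−107x+396 = (x+13)(x^2−15x+54) + (34x−306)
  x^2−15x+54 = ((1/34)x−3/17)(34x−306) + (0)
Last nonzero remainder: 34x−306. Dividing through by 34 gives the monic gcd x−9.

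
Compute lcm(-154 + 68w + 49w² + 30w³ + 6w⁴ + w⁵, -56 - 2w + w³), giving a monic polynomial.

616 - 426w - 128w² - 71w³ + 6w⁴ + 2w⁵ + w⁶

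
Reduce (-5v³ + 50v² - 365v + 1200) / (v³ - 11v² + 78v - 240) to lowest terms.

(-5v² + 25v - 240)/(v² - 6v + 48)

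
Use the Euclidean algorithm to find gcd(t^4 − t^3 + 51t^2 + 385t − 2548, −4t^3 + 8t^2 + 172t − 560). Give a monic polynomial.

Repeated division with remainder:
  t^4 − t^3 + 51t^2 + 385t − 2548 = (−(1/4)t − 1/4)(−4t^3 + 8t^2 + 172t − 560) + (96t^2 + 288t − 2688)
  −4t^3 + 8t^2 + 172t − 560 = (−(1/24)t + 5/24)(96t^2 + 288t − 2688) + (0)
Last nonzero remainder: 96t^2 + 288t − 2688. Dividing through by 96 gives the monic gcd t^2 + 3t − 28.

t^2 + 3t − 28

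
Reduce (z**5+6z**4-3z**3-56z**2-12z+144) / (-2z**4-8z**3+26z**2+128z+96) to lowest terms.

Euclidean algorithm in ℚ[z]:
  z**5+6z**4-3z**3-56z**2-12z+144 = (-(1/2)z-1)(-2z**4-8z**3+26z**2+128z+96) + (2z**3+34z**2+164z+240)
  -2z**4-8z**3+26z**2+128z+96 = (-z+13)(2z**3+34z**2+164z+240) + (-252z**2-1764z-3024)
  2z**3+34z**2+164z+240 = (-(1/126)z-5/63)(-252z**2-1764z-3024) + (0)
Last nonzero remainder: -252z**2-1764z-3024. Dividing through by -252 gives the monic gcd z**2+7z+12.
Cancel z**2+7z+12 from numerator and denominator to get the reduced form.

(-z**3+z**2+8z-12)/(2z**2-6z-8)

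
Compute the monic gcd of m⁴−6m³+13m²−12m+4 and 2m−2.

Apply the Euclidean algorithm:
  m⁴−6m³+13m²−12m+4 = ((1/2)m³−(5/2)m²+4m−2)(2m−2) + (0)
Last nonzero remainder: 2m−2. Dividing through by 2 gives the monic gcd m−1.

m−1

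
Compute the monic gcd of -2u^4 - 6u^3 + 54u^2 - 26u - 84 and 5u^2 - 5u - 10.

Apply the Euclidean algorithm:
  -2u^4 - 6u^3 + 54u^2 - 26u - 84 = (-(2/5)u^2 - (8/5)u + 42/5)(5u^2 - 5u - 10) + (0)
Last nonzero remainder: 5u^2 - 5u - 10. Dividing through by 5 gives the monic gcd u^2 - u - 2.

u^2 - u - 2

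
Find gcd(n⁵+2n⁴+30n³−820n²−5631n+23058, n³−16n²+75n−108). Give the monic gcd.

Euclidean algorithm in ℚ[n]:
  n⁵+2n⁴+30n³−820n²−5631n+23058 = (n²+18n+243)(n³−16n²+75n−108) + (1826n²−21912n+49302)
  n³−16n²+75n−108 = ((1/1826)n−2/913)(1826n²−21912n+49302) + (0)
Last nonzero remainder: 1826n²−21912n+49302. Dividing through by 1826 gives the monic gcd n²−12n+27.

n²−12n+27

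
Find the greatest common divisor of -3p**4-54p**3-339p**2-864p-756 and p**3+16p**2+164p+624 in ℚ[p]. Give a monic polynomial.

p+6

Apply the Euclidean algorithm:
  -3p**4-54p**3-339p**2-864p-756 = (-3p-6)(p**3+16p**2+164p+624) + (249p**2+1992p+2988)
  p**3+16p**2+164p+624 = ((1/249)p+8/249)(249p**2+1992p+2988) + (88p+528)
  249p**2+1992p+2988 = ((249/88)p+249/44)(88p+528) + (0)
Last nonzero remainder: 88p+528. Dividing through by 88 gives the monic gcd p+6.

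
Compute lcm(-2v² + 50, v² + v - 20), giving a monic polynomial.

v³ - 4v² - 25v + 100

Repeated division with remainder:
  -2v² + 50 = (-2)(v² + v - 20) + (2v + 10)
  v² + v - 20 = ((1/2)v - 2)(2v + 10) + (0)
Last nonzero remainder: 2v + 10. Dividing through by 2 gives the monic gcd v + 5.
Then lcm(f, g) = f·g / gcd(f, g); expanding and making the result monic gives the answer.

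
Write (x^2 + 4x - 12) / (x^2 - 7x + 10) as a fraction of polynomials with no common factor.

(x + 6)/(x - 5)

Euclidean algorithm in ℚ[x]:
  x^2 + 4x - 12 = (x^2 - 7x + 10) + (11x - 22)
  x^2 - 7x + 10 = ((1/11)x - 5/11)(11x - 22) + (0)
Last nonzero remainder: 11x - 22. Dividing through by 11 gives the monic gcd x - 2.
Cancel x - 2 from numerator and denominator to get the reduced form.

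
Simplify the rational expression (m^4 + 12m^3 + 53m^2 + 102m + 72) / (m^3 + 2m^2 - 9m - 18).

(m^2 + 7m + 12)/(m - 3)

By polynomial division,
  m^4 + 12m^3 + 53m^2 + 102m + 72 = (m + 10)(m^3 + 2m^2 - 9m - 18) + (42m^2 + 210m + 252)
  m^3 + 2m^2 - 9m - 18 = ((1/42)m - 1/14)(42m^2 + 210m + 252) + (0)
Last nonzero remainder: 42m^2 + 210m + 252. Dividing through by 42 gives the monic gcd m^2 + 5m + 6.
Cancel m^2 + 5m + 6 from numerator and denominator to get the reduced form.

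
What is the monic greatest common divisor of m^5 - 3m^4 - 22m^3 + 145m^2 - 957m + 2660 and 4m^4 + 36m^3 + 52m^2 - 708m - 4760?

m^2 + 2m - 35

Euclidean algorithm in ℚ[m]:
  m^5 - 3m^4 - 22m^3 + 145m^2 - 957m + 2660 = ((1/4)m - 3)(4m^4 + 36m^3 + 52m^2 - 708m - 4760) + (73m^3 + 478m^2 - 1891m - 11620)
  4m^4 + 36m^3 + 52m^2 - 708m - 4760 = ((4/73)m + 716/5329)(73m^3 + 478m^2 - 1891m - 11620) + ((487032/5329)m^2 + (974064/5329)m - 17046120/5329)
  73m^3 + 478m^2 - 1891m - 11620 = ((389017/487032)m + 442307/121758)((487032/5329)m^2 + (974064/5329)m - 17046120/5329) + (0)
Last nonzero remainder: (487032/5329)m^2 + (974064/5329)m - 17046120/5329. Dividing through by 487032/5329 gives the monic gcd m^2 + 2m - 35.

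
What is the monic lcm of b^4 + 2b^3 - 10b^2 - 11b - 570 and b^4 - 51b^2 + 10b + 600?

Apply the Euclidean algorithm:
  b^4 + 2b^3 - 10b^2 - 11b - 570 = (b^4 - 51b^2 + 10b + 600) + (2b^3 + 41b^2 - 21b - 1170)
  b^4 - 51b^2 + 10b + 600 = ((1/2)b - 41/4)(2b^3 + 41b^2 - 21b - 1170) + ((1519/4)b^2 + (1519/4)b - 22785/2)
  2b^3 + 41b^2 - 21b - 1170 = ((8/1519)b + 156/1519)((1519/4)b^2 + (1519/4)b - 22785/2) + (0)
Last nonzero remainder: (1519/4)b^2 + (1519/4)b - 22785/2. Dividing through by 1519/4 gives the monic gcd b^2 + b - 30.
Then lcm(f, g) = f·g / gcd(f, g); expanding and making the result monic gives the answer.

b^6 + b^5 - 32b^4 - 41b^3 - 359b^2 + 790b + 11400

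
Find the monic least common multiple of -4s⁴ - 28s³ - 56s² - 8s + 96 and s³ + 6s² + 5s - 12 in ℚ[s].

s⁵ + 10s⁴ + 35s³ + 44s² - 18s - 72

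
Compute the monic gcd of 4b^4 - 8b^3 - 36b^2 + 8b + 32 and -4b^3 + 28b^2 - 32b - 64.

Repeated division with remainder:
  4b^4 - 8b^3 - 36b^2 + 8b + 32 = (-b - 5)(-4b^3 + 28b^2 - 32b - 64) + (72b^2 - 216b - 288)
  -4b^3 + 28b^2 - 32b - 64 = (-(1/18)b + 2/9)(72b^2 - 216b - 288) + (0)
Last nonzero remainder: 72b^2 - 216b - 288. Dividing through by 72 gives the monic gcd b^2 - 3b - 4.

b^2 - 3b - 4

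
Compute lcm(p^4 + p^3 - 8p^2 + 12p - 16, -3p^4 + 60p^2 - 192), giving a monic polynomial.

Apply the Euclidean algorithm:
  p^4 + p^3 - 8p^2 + 12p - 16 = (-1/3)(-3p^4 + 60p^2 - 192) + (p^3 + 12p^2 + 12p - 80)
  -3p^4 + 60p^2 - 192 = (-3p + 36)(p^3 + 12p^2 + 12p - 80) + (-336p^2 - 672p + 2688)
  p^3 + 12p^2 + 12p - 80 = (-(1/336)p - 5/168)(-336p^2 - 672p + 2688) + (0)
Last nonzero remainder: -336p^2 - 672p + 2688. Dividing through by -336 gives the monic gcd p^2 + 2p - 8.
Then lcm(f, g) = f·g / gcd(f, g); expanding and making the result monic gives the answer.

p^6 - p^5 - 18p^4 + 20p^3 + 24p^2 - 64p + 128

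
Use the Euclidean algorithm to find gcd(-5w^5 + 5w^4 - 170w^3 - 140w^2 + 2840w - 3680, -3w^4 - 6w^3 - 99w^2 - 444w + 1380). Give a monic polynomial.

Apply the Euclidean algorithm:
  -5w^5 + 5w^4 - 170w^3 - 140w^2 + 2840w - 3680 = ((5/3)w - 5)(-3w^4 - 6w^3 - 99w^2 - 444w + 1380) + (-35w^3 + 105w^2 - 1680w + 3220)
  -3w^4 - 6w^3 - 99w^2 - 444w + 1380 = ((3/35)w + 3/7)(-35w^3 + 105w^2 - 1680w + 3220) + (0)
Last nonzero remainder: -35w^3 + 105w^2 - 1680w + 3220. Dividing through by -35 gives the monic gcd w^3 - 3w^2 + 48w - 92.

w^3 - 3w^2 + 48w - 92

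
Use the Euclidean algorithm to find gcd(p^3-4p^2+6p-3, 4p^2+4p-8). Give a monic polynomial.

p-1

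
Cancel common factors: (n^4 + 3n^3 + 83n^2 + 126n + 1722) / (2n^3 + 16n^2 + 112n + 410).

Apply the Euclidean algorithm:
  n^4 + 3n^3 + 83n^2 + 126n + 1722 = ((1/2)n - 5/2)(2n^3 + 16n^2 + 112n + 410) + (67n^2 + 201n + 2747)
  2n^3 + 16n^2 + 112n + 410 = ((2/67)n + 10/67)(67n^2 + 201n + 2747) + (0)
Last nonzero remainder: 67n^2 + 201n + 2747. Dividing through by 67 gives the monic gcd n^2 + 3n + 41.
Cancel n^2 + 3n + 41 from numerator and denominator to get the reduced form.

(n^2 + 42)/(2n + 10)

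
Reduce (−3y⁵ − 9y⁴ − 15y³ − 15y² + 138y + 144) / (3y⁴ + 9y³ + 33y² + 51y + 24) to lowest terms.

Repeated division with remainder:
  −3y⁵ − 9y⁴ − 15y³ − 15y² + 138y + 144 = (−y)(3y⁴ + 9y³ + 33y² + 51y + 24) + (18y³ + 36y² + 162y + 144)
  3y⁴ + 9y³ + 33y² + 51y + 24 = ((1/6)y + 1/6)(18y³ + 36y² + 162y + 144) + (0)
Last nonzero remainder: 18y³ + 36y² + 162y + 144. Dividing through by 18 gives the monic gcd y³ + 2y² + 9y + 8.
Cancel y³ + 2y² + 9y + 8 from numerator and denominator to get the reduced form.

(−y² − y + 6)/(y + 1)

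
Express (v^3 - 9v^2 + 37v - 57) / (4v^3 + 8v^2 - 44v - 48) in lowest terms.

Repeated division with remainder:
  v^3 - 9v^2 + 37v - 57 = (1/4)(4v^3 + 8v^2 - 44v - 48) + (-11v^2 + 48v - 45)
  4v^3 + 8v^2 - 44v - 48 = (-(4/11)v - 280/121)(-11v^2 + 48v - 45) + ((6136/121)v - 18408/121)
  -11v^2 + 48v - 45 = (-(1331/6136)v + 1815/6136)((6136/121)v - 18408/121) + (0)
Last nonzero remainder: (6136/121)v - 18408/121. Dividing through by 6136/121 gives the monic gcd v - 3.
Cancel v - 3 from numerator and denominator to get the reduced form.

(v^2 - 6v + 19)/(4v^2 + 20v + 16)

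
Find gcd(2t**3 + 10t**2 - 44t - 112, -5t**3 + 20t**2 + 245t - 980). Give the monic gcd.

Repeated division with remainder:
  2t**3 + 10t**2 - 44t - 112 = (-2/5)(-5t**3 + 20t**2 + 245t - 980) + (18t**2 + 54t - 504)
  -5t**3 + 20t**2 + 245t - 980 = (-(5/18)t + 35/18)(18t**2 + 54t - 504) + (0)
Last nonzero remainder: 18t**2 + 54t - 504. Dividing through by 18 gives the monic gcd t**2 + 3t - 28.

t**2 + 3t - 28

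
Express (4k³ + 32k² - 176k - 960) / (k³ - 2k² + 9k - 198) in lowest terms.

(4k² + 56k + 160)/(k² + 4k + 33)

Euclidean algorithm in ℚ[k]:
  4k³ + 32k² - 176k - 960 = (4)(k³ - 2k² + 9k - 198) + (40k² - 212k - 168)
  k³ - 2k² + 9k - 198 = ((1/40)k + 33/400)(40k² - 212k - 168) + ((3069/100)k - 9207/50)
  40k² - 212k - 168 = ((4000/3069)k + 2800/3069)((3069/100)k - 9207/50) + (0)
Last nonzero remainder: (3069/100)k - 9207/50. Dividing through by 3069/100 gives the monic gcd k - 6.
Cancel k - 6 from numerator and denominator to get the reduced form.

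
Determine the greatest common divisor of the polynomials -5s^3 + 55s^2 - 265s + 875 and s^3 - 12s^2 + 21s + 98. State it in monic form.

Euclidean algorithm in ℚ[s]:
  -5s^3 + 55s^2 - 265s + 875 = (-5)(s^3 - 12s^2 + 21s + 98) + (-5s^2 - 160s + 1365)
  s^3 - 12s^2 + 21s + 98 = (-(1/5)s + 44/5)(-5s^2 - 160s + 1365) + (1702s - 11914)
  -5s^2 - 160s + 1365 = (-(5/1702)s - 195/1702)(1702s - 11914) + (0)
Last nonzero remainder: 1702s - 11914. Dividing through by 1702 gives the monic gcd s - 7.

s - 7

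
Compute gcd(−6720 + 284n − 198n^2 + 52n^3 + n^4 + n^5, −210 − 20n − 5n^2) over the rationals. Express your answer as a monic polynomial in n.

42 + 4n + n^2

Repeated division with remainder:
  n^5 + n^4 + 52n^3 − 198n^2 + 284n − 6720 = (−(1/5)n^3 + (3/5)n^2 − (22/5)n + 32)(−5n^2 − 20n − 210) + (0)
Last nonzero remainder: −5n^2 − 20n − 210. Dividing through by −5 gives the monic gcd n^2 + 4n + 42.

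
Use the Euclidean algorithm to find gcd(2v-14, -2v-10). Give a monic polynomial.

1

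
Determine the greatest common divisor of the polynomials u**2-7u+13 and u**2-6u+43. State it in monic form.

Repeated division with remainder:
  u**2-7u+13 = (u**2-6u+43) + (-u-30)
  u**2-6u+43 = (-u+36)(-u-30) + (1123)
  -u-30 = (-(1/1123)u-30/1123)(1123) + (0)
The last nonzero remainder is the constant 1123, so the polynomials are coprime and gcd = 1.

1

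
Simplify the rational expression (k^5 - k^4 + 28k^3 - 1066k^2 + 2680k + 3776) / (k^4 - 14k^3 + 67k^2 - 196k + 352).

Apply the Euclidean algorithm:
  k^5 - k^4 + 28k^3 - 1066k^2 + 2680k + 3776 = (k + 13)(k^4 - 14k^3 + 67k^2 - 196k + 352) + (143k^3 - 1741k^2 + 4876k - 800)
  k^4 - 14k^3 + 67k^2 - 196k + 352 = ((1/143)k - 261/20449)(143k^3 - 1741k^2 + 4876k - 800) + ((218414/20449)k^2 - (2620968/20449)k + 6989248/20449)
  143k^3 - 1741k^2 + 4876k - 800 = ((2924207/218414)k - 511225/218414)((218414/20449)k^2 - (2620968/20449)k + 6989248/20449) + (0)
Last nonzero remainder: (218414/20449)k^2 - (2620968/20449)k + 6989248/20449. Dividing through by 218414/20449 gives the monic gcd k^2 - 12k + 32.
Cancel k^2 - 12k + 32 from numerator and denominator to get the reduced form.

(k^3 + 11k^2 + 128k + 118)/(k^2 - 2k + 11)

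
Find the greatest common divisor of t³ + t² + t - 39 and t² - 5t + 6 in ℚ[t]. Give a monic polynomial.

t - 3

By polynomial division,
  t³ + t² + t - 39 = (t + 6)(t² - 5t + 6) + (25t - 75)
  t² - 5t + 6 = ((1/25)t - 2/25)(25t - 75) + (0)
Last nonzero remainder: 25t - 75. Dividing through by 25 gives the monic gcd t - 3.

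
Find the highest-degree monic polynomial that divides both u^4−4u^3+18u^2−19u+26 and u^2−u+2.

By polynomial division,
  u^4−4u^3+18u^2−19u+26 = (u^2−3u+13)(u^2−u+2) + (0)
The last nonzero remainder u^2−u+2 is already monic.

u^2−u+2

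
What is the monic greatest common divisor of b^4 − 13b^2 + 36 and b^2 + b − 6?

b^2 + b − 6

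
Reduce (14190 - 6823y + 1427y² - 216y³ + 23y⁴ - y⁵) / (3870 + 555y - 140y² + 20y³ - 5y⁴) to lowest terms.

Repeated division with remainder:
  -y⁵ + 23y⁴ - 216y³ + 1427y² - 6823y + 14190 = ((1/5)y - 19/5)(-5y⁴ + 20y³ - 140y² + 555y + 3870) + (-112y³ + 784y² - 5488y + 28896)
  -5y⁴ + 20y³ - 140y² + 555y + 3870 = ((5/112)y + 15/112)(-112y³ + 784y² - 5488y + 28896) + (0)
Last nonzero remainder: -112y³ + 784y² - 5488y + 28896. Dividing through by -112 gives the monic gcd y³ - 7y² + 49y - 258.
Cancel y³ - 7y² + 49y - 258 from numerator and denominator to get the reduced form.

(55 - 16y + y²)/(15 + 5y)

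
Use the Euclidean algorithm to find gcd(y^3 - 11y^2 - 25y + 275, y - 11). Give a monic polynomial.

Euclidean algorithm in ℚ[y]:
  y^3 - 11y^2 - 25y + 275 = (y^2 - 25)(y - 11) + (0)
The last nonzero remainder y - 11 is already monic.

y - 11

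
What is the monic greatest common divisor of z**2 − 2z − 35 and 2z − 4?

1

By polynomial division,
  z**2 − 2z − 35 = ((1/2)z)(2z − 4) + (−35)
  2z − 4 = (−(2/35)z + 4/35)(−35) + (0)
The last nonzero remainder is the constant −35, so the polynomials are coprime and gcd = 1.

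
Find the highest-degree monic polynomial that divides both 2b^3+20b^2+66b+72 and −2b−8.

Euclidean algorithm in ℚ[b]:
  2b^3+20b^2+66b+72 = (−b^2−6b−9)(−2b−8) + (0)
Last nonzero remainder: −2b−8. Dividing through by −2 gives the monic gcd b+4.

b+4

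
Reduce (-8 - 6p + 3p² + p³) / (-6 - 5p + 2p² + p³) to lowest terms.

(4 + p)/(3 + p)

Repeated division with remainder:
  p³ + 3p² - 6p - 8 = (p³ + 2p² - 5p - 6) + (p² - p - 2)
  p³ + 2p² - 5p - 6 = (p + 3)(p² - p - 2) + (0)
The last nonzero remainder p² - p - 2 is already monic.
Cancel p² - p - 2 from numerator and denominator to get the reduced form.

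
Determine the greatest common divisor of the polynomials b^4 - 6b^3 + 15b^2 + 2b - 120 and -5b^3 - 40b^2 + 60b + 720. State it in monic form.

b - 4

Repeated division with remainder:
  b^4 - 6b^3 + 15b^2 + 2b - 120 = (-(1/5)b + 14/5)(-5b^3 - 40b^2 + 60b + 720) + (139b^2 - 22b - 2136)
  -5b^3 - 40b^2 + 60b + 720 = (-(5/139)b - 5670/19321)(139b^2 - 22b - 2136) + (-(450000/19321)b + 1800000/19321)
  139b^2 - 22b - 2136 = (-(2685619/450000)b - 1719569/75000)(-(450000/19321)b + 1800000/19321) + (0)
Last nonzero remainder: -(450000/19321)b + 1800000/19321. Dividing through by -450000/19321 gives the monic gcd b - 4.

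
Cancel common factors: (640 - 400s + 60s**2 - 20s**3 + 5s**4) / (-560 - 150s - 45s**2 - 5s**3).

(-8 + 6s - s**2)/(7 + s)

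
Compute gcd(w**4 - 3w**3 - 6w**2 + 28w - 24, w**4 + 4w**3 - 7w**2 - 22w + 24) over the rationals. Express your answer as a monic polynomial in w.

w**2 + w - 6

Apply the Euclidean algorithm:
  w**4 - 3w**3 - 6w**2 + 28w - 24 = (w**4 + 4w**3 - 7w**2 - 22w + 24) + (-7w**3 + w**2 + 50w - 48)
  w**4 + 4w**3 - 7w**2 - 22w + 24 = (-(1/7)w - 29/49)(-7w**3 + w**2 + 50w - 48) + ((36/49)w**2 + (36/49)w - 216/49)
  -7w**3 + w**2 + 50w - 48 = (-(343/36)w + 98/9)((36/49)w**2 + (36/49)w - 216/49) + (0)
Last nonzero remainder: (36/49)w**2 + (36/49)w - 216/49. Dividing through by 36/49 gives the monic gcd w**2 + w - 6.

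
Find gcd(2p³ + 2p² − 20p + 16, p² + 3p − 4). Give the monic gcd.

p² + 3p − 4

Euclidean algorithm in ℚ[p]:
  2p³ + 2p² − 20p + 16 = (2p − 4)(p² + 3p − 4) + (0)
The last nonzero remainder p² + 3p − 4 is already monic.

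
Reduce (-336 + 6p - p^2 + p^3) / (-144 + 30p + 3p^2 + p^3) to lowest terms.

(-7 + p)/(-3 + p)

Repeated division with remainder:
  p^3 - p^2 + 6p - 336 = (p^3 + 3p^2 + 30p - 144) + (-4p^2 - 24p - 192)
  p^3 + 3p^2 + 30p - 144 = (-(1/4)p + 3/4)(-4p^2 - 24p - 192) + (0)
Last nonzero remainder: -4p^2 - 24p - 192. Dividing through by -4 gives the monic gcd p^2 + 6p + 48.
Cancel p^2 + 6p + 48 from numerator and denominator to get the reduced form.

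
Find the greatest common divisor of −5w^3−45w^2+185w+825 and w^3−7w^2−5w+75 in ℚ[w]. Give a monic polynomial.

w^2−2w−15

Euclidean algorithm in ℚ[w]:
  −5w^3−45w^2+185w+825 = (−5)(w^3−7w^2−5w+75) + (−80w^2+160w+1200)
  w^3−7w^2−5w+75 = (−(1/80)w+1/16)(−80w^2+160w+1200) + (0)
Last nonzero remainder: −80w^2+160w+1200. Dividing through by −80 gives the monic gcd w^2−2w−15.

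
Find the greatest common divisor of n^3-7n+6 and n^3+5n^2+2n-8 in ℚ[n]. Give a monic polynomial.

By polynomial division,
  n^3-7n+6 = (n^3+5n^2+2n-8) + (-5n^2-9n+14)
  n^3+5n^2+2n-8 = (-(1/5)n-16/25)(-5n^2-9n+14) + (-(24/25)n+24/25)
  -5n^2-9n+14 = ((125/24)n+175/12)(-(24/25)n+24/25) + (0)
Last nonzero remainder: -(24/25)n+24/25. Dividing through by -24/25 gives the monic gcd n-1.

n-1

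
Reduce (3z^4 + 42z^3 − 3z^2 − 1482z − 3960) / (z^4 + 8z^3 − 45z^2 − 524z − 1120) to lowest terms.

(3z^2 + 15z − 198)/(z^2 − z − 56)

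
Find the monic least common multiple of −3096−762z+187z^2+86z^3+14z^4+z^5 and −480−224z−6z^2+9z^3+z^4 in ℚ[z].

61920+18336z−6074z^2−2669z^3−179z^4+52z^5+13z^6+z^7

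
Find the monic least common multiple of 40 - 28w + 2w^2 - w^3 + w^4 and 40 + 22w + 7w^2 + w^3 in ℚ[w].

Apply the Euclidean algorithm:
  w^4 - w^3 + 2w^2 - 28w + 40 = (w - 8)(w^3 + 7w^2 + 22w + 40) + (36w^2 + 108w + 360)
  w^3 + 7w^2 + 22w + 40 = ((1/36)w + 1/9)(36w^2 + 108w + 360) + (0)
Last nonzero remainder: 36w^2 + 108w + 360. Dividing through by 36 gives the monic gcd w^2 + 3w + 10.
Then lcm(f, g) = f·g / gcd(f, g); expanding and making the result monic gives the answer.

160 - 72w - 20w^2 - 2w^3 + 3w^4 + w^5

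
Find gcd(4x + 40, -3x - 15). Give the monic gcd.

1

By polynomial division,
  4x + 40 = (-4/3)(-3x - 15) + (20)
  -3x - 15 = (-(3/20)x - 3/4)(20) + (0)
The last nonzero remainder is the constant 20, so the polynomials are coprime and gcd = 1.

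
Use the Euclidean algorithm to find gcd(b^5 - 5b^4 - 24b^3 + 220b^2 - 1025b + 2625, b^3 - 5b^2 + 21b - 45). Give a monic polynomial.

Apply the Euclidean algorithm:
  b^5 - 5b^4 - 24b^3 + 220b^2 - 1025b + 2625 = (b^2 - 45)(b^3 - 5b^2 + 21b - 45) + (40b^2 - 80b + 600)
  b^3 - 5b^2 + 21b - 45 = ((1/40)b - 3/40)(40b^2 - 80b + 600) + (0)
Last nonzero remainder: 40b^2 - 80b + 600. Dividing through by 40 gives the monic gcd b^2 - 2b + 15.

b^2 - 2b + 15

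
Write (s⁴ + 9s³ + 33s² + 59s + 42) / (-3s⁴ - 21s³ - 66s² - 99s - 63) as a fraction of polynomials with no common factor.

(-s² - 5s - 6)/(3s² + 9s + 9)

Apply the Euclidean algorithm:
  s⁴ + 9s³ + 33s² + 59s + 42 = (-1/3)(-3s⁴ - 21s³ - 66s² - 99s - 63) + (2s³ + 11s² + 26s + 21)
  -3s⁴ - 21s³ - 66s² - 99s - 63 = (-(3/2)s - 9/4)(2s³ + 11s² + 26s + 21) + (-(9/4)s² - 9s - 63/4)
  2s³ + 11s² + 26s + 21 = (-(8/9)s - 4/3)(-(9/4)s² - 9s - 63/4) + (0)
Last nonzero remainder: -(9/4)s² - 9s - 63/4. Dividing through by -9/4 gives the monic gcd s² + 4s + 7.
Cancel s² + 4s + 7 from numerator and denominator to get the reduced form.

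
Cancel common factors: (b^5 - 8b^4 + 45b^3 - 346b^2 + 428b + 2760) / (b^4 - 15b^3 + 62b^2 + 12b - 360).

(b^2 + b + 46)/(b - 6)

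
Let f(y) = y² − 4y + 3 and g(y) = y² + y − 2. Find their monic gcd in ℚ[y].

y − 1

Apply the Euclidean algorithm:
  y² − 4y + 3 = (y² + y − 2) + (−5y + 5)
  y² + y − 2 = (−(1/5)y − 2/5)(−5y + 5) + (0)
Last nonzero remainder: −5y + 5. Dividing through by −5 gives the monic gcd y − 1.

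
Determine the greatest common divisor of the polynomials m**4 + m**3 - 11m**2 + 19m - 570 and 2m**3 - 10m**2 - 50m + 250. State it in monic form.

Repeated division with remainder:
  m**4 + m**3 - 11m**2 + 19m - 570 = ((1/2)m + 3)(2m**3 - 10m**2 - 50m + 250) + (44m**2 + 44m - 1320)
  2m**3 - 10m**2 - 50m + 250 = ((1/22)m - 3/11)(44m**2 + 44m - 1320) + (22m - 110)
  44m**2 + 44m - 1320 = (2m + 12)(22m - 110) + (0)
Last nonzero remainder: 22m - 110. Dividing through by 22 gives the monic gcd m - 5.

m - 5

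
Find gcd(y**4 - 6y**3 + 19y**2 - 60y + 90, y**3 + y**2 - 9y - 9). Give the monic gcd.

y - 3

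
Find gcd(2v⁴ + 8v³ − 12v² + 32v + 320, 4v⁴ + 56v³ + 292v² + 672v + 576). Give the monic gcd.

By polynomial division,
  2v⁴ + 8v³ − 12v² + 32v + 320 = (1/2)(4v⁴ + 56v³ + 292v² + 672v + 576) + (−20v³ − 158v² − 304v + 32)
  4v⁴ + 56v³ + 292v² + 672v + 576 = (−(1/5)v − 61/50)(−20v³ − 158v² − 304v + 32) + ((961/25)v² + (7688/25)v + 15376/25)
  −20v³ − 158v² − 304v + 32 = (−(500/961)v + 50/961)((961/25)v² + (7688/25)v + 15376/25) + (0)
Last nonzero remainder: (961/25)v² + (7688/25)v + 15376/25. Dividing through by 961/25 gives the monic gcd v² + 8v + 16.

v² + 8v + 16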